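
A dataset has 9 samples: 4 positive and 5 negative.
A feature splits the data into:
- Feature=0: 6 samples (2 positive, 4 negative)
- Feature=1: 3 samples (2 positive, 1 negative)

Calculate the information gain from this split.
0.0728 bits

Information Gain = H(Y) - H(Y|Feature)

Before split:
P(positive) = 4/9 = 0.4444
H(Y) = 0.9911 bits

After split:
Feature=0: H = 0.9183 bits (weight = 6/9)
Feature=1: H = 0.9183 bits (weight = 3/9)
H(Y|Feature) = (6/9)×0.9183 + (3/9)×0.9183 = 0.9183 bits

Information Gain = 0.9911 - 0.9183 = 0.0728 bits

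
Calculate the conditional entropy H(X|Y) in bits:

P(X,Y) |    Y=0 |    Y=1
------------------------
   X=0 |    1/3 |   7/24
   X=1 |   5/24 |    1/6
0.9541 bits

Using the chain rule: H(X|Y) = H(X,Y) - H(Y)

First, compute H(X,Y) = 1.9491 bits

Marginal P(Y) = (13/24, 11/24)
H(Y) = 0.9950 bits

H(X|Y) = H(X,Y) - H(Y) = 1.9491 - 0.9950 = 0.9541 bits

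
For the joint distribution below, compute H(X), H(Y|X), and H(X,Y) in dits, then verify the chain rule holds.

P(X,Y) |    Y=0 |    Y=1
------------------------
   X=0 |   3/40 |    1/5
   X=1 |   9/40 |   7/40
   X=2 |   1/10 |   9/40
H(X,Y) = 0.7482, H(X) = 0.4720, H(Y|X) = 0.2762 (all in dits)

Chain rule: H(X,Y) = H(X) + H(Y|X)

Left side — joint entropy directly:
H(X,Y) = -Σ p(x,y) log p(x,y) = 0.7482 dits

Right side — compute H(Y|X) from the conditional distributions:
P(X) = (11/40, 2/5, 13/40), so H(X) = 0.4720 dits
H(Y|X) = Σ_x P(X=x) · H(Y|X=x):
  P(Y|X=0) = (3/11, 8/11), H(Y|X=0) = 0.2545, weight P(X=0) = 11/40
  P(Y|X=1) = (9/16, 7/16), H(Y|X=1) = 0.2976, weight P(X=1) = 2/5
  P(Y|X=2) = (4/13, 9/13), H(Y|X=2) = 0.2681, weight P(X=2) = 13/40
H(Y|X) = 0.2762 dits

H(X) + H(Y|X) = 0.4720 + 0.2762 = 0.7482 dits

Both sides equal 0.7482 dits. ✓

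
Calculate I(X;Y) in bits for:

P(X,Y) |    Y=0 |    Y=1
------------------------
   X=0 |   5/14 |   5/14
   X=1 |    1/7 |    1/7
0.0000 bits

Mutual information: I(X;Y) = H(X) + H(Y) - H(X,Y)

Marginals:
P(X) = (5/7, 2/7), H(X) = 0.8631 bits
P(Y) = (1/2, 1/2), H(Y) = 1.0000 bits

Joint entropy: H(X,Y) = 1.8631 bits

I(X;Y) = 0.8631 + 1.0000 - 1.8631 = 0.0000 bits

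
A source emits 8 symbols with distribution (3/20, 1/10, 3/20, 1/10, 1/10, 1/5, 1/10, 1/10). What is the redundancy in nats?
0.0371 nats

Redundancy measures how far a source is from maximum entropy:
R = H_max - H(X)

Maximum entropy for 8 symbols: H_max = log_e(8) = 2.0794 nats
Actual entropy: H(X) = 2.0423 nats
Redundancy: R = 2.0794 - 2.0423 = 0.0371 nats

This redundancy represents potential for compression: the source could be compressed by 0.0371 nats per symbol.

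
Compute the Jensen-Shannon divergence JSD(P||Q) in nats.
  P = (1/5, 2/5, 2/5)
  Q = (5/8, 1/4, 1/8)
0.1041 nats

Jensen-Shannon divergence is:
JSD(P||Q) = 0.5 × D_KL(P||M) + 0.5 × D_KL(Q||M)
where M = 0.5 × (P + Q) is the mixture distribution.

M = 0.5 × (1/5, 2/5, 2/5) + 0.5 × (5/8, 1/4, 1/8) = (0.4125, 13/40, 0.2625)

D_KL(P||M) = 0.1068 nats
D_KL(Q||M) = 0.1014 nats

JSD(P||Q) = 0.5 × 0.1068 + 0.5 × 0.1014 = 0.1041 nats

Unlike KL divergence, JSD is symmetric and bounded: 0 ≤ JSD ≤ log(2).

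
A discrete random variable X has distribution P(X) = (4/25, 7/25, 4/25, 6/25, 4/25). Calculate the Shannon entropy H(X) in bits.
2.2774 bits

Shannon entropy is H(X) = -Σ p(x) log p(x).

For P = (4/25, 7/25, 4/25, 6/25, 4/25):
H = -4/25 × log_2(4/25) -7/25 × log_2(7/25) -4/25 × log_2(4/25) -6/25 × log_2(6/25) -4/25 × log_2(4/25)
H = 2.2774 bits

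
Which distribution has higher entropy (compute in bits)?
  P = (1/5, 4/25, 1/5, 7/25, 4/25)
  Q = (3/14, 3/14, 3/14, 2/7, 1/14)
P

Computing entropies in bits:
H(P) = 2.2890
H(Q) = 2.2170

Distribution P has higher entropy.

Intuition: The distribution closer to uniform (more spread out) has higher entropy.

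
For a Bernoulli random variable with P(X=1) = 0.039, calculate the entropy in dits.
0.0716 dits

The binary entropy function is:
H(p) = -p log(p) - (1-p) log(1-p)

H(0.039) = -0.039 × log_10(0.039) - 0.961 × log_10(0.961)
H(0.039) = 0.0716 dits

Note: Binary entropy is maximized at p=0.5 (H=1 bit) and minimized at p=0 or p=1 (H=0).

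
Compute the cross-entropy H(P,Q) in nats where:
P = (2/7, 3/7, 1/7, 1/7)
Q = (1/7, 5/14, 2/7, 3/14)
1.3963 nats

Cross-entropy: H(P,Q) = -Σ p(x) log q(x)

Alternatively: H(P,Q) = H(P) + D_KL(P||Q)
H(P) = 1.2770 nats
D_KL(P||Q) = 0.1192 nats

H(P,Q) = 1.2770 + 0.1192 = 1.3963 nats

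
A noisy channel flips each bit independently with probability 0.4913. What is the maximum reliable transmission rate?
0.0002 bits

For a binary symmetric channel (BSC) with error probability p:
Capacity C = 1 - H(p) bits per symbol

where H(p) = -p log₂(p) - (1-p) log₂(1-p) is the binary entropy function.

H(0.4913) = 0.9998 bits
C = 1 - 0.9998 = 0.0002 bits per symbol

This means we can reliably transmit up to 0.0002 bits of information per channel use.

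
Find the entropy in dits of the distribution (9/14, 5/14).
0.2831 dits

Shannon entropy is H(X) = -Σ p(x) log p(x).

For P = (9/14, 5/14):
H = -9/14 × log_10(9/14) -5/14 × log_10(5/14)
H = 0.2831 dits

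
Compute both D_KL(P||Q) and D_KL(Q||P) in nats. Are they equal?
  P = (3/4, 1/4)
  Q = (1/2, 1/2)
D_KL(P||Q) = 0.1308, D_KL(Q||P) = 0.1438

KL divergence is not symmetric: D_KL(P||Q) ≠ D_KL(Q||P) in general.

D_KL(P||Q) = 0.1308 nats
D_KL(Q||P) = 0.1438 nats

No, they are not equal!

This asymmetry is why KL divergence is not a true distance metric.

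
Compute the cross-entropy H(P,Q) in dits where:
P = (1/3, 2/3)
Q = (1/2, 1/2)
0.3010 dits

Cross-entropy: H(P,Q) = -Σ p(x) log q(x)

Alternatively: H(P,Q) = H(P) + D_KL(P||Q)
H(P) = 0.2764 dits
D_KL(P||Q) = 0.0246 dits

H(P,Q) = 0.2764 + 0.0246 = 0.3010 dits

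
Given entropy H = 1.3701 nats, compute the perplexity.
3.9357

Perplexity is e^H (or exp(H) for natural log).

H = 1.3701 nats
Perplexity = e^1.3701 = 3.9357

Interpretation: The model's uncertainty is equivalent to choosing uniformly among 3.9 options.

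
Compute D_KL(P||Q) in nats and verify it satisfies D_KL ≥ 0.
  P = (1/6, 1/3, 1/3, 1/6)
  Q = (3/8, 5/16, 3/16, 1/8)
0.1261 nats

KL divergence satisfies the Gibbs inequality: D_KL(P||Q) ≥ 0 for all distributions P, Q.

D_KL(P||Q) = Σ p(x) log(p(x)/q(x))
Term by term:
  x=0: 1/6 × log_e[(1/6)/(3/8)] = -0.1352
  x=1: 1/3 × log_e[(1/3)/(5/16)] = 0.0215
  x=2: 1/3 × log_e[(1/3)/(3/16)] = 0.1918
  x=3: 1/6 × log_e[(1/6)/(1/8)] = 0.0479
D_KL(P||Q) = 0.1261 nats

D_KL(P||Q) = 0.1261 ≥ 0 ✓

This non-negativity is a fundamental property: relative entropy cannot be negative because it measures how different Q is from P.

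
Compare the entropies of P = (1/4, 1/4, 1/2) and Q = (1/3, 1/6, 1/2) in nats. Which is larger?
P

Computing entropies in nats:
H(P) = 1.0397
H(Q) = 1.0114

Distribution P has higher entropy.

Intuition: The distribution closer to uniform (more spread out) has higher entropy.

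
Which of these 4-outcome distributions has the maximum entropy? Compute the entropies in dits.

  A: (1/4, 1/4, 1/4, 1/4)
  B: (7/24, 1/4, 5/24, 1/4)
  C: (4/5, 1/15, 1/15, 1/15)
A

For a discrete distribution over n outcomes, entropy is maximized by the uniform distribution.

Computing entropies:
H(A) = 0.6021 dits
H(B) = 0.5990 dits
H(C) = 0.3127 dits

The uniform distribution (where all probabilities equal 1/4) achieves the maximum entropy of log_10(4) = 0.6021 dits.

Distribution A has the highest entropy.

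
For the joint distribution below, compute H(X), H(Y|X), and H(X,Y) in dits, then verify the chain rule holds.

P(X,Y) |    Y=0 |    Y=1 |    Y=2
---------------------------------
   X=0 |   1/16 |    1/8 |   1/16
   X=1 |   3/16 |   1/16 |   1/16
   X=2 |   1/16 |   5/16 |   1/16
H(X,Y) = 0.8586, H(X) = 0.4654, H(Y|X) = 0.3932 (all in dits)

Chain rule: H(X,Y) = H(X) + H(Y|X)

Left side — joint entropy directly:
H(X,Y) = -Σ p(x,y) log p(x,y) = 0.8586 dits

Right side — compute H(Y|X) from the conditional distributions:
P(X) = (1/4, 5/16, 7/16), so H(X) = 0.4654 dits
H(Y|X) = Σ_x P(X=x) · H(Y|X=x):
  P(Y|X=0) = (1/4, 1/2, 1/4), H(Y|X=0) = 0.4515, weight P(X=0) = 1/4
  P(Y|X=1) = (3/5, 1/5, 1/5), H(Y|X=1) = 0.4127, weight P(X=1) = 5/16
  P(Y|X=2) = (1/7, 5/7, 1/7), H(Y|X=2) = 0.3458, weight P(X=2) = 7/16
H(Y|X) = 0.3932 dits

H(X) + H(Y|X) = 0.4654 + 0.3932 = 0.8586 dits

Both sides equal 0.8586 dits. ✓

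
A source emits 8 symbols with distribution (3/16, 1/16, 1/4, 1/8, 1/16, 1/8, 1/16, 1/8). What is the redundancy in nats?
0.1193 nats

Redundancy measures how far a source is from maximum entropy:
R = H_max - H(X)

Maximum entropy for 8 symbols: H_max = log_e(8) = 2.0794 nats
Actual entropy: H(X) = 1.9601 nats
Redundancy: R = 2.0794 - 1.9601 = 0.1193 nats

This redundancy represents potential for compression: the source could be compressed by 0.1193 nats per symbol.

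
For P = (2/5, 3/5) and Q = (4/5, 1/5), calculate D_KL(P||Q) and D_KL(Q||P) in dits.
D_KL(P||Q) = 0.1659, D_KL(Q||P) = 0.1454

KL divergence is not symmetric: D_KL(P||Q) ≠ D_KL(Q||P) in general.

D_KL(P||Q) = 0.1659 dits
D_KL(Q||P) = 0.1454 dits

No, they are not equal!

This asymmetry is why KL divergence is not a true distance metric.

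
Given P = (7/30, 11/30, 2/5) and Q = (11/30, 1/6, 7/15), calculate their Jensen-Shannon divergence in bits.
0.0404 bits

Jensen-Shannon divergence is:
JSD(P||Q) = 0.5 × D_KL(P||M) + 0.5 × D_KL(Q||M)
where M = 0.5 × (P + Q) is the mixture distribution.

M = 0.5 × (7/30, 11/30, 2/5) + 0.5 × (11/30, 1/6, 7/15) = (3/10, 4/15, 13/30)

D_KL(P||M) = 0.0377 bits
D_KL(Q||M) = 0.0430 bits

JSD(P||Q) = 0.5 × 0.0377 + 0.5 × 0.0430 = 0.0404 bits

Unlike KL divergence, JSD is symmetric and bounded: 0 ≤ JSD ≤ log(2).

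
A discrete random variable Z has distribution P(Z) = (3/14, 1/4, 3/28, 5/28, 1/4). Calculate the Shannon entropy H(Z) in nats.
1.5702 nats

Shannon entropy is H(X) = -Σ p(x) log p(x).

For P = (3/14, 1/4, 3/28, 5/28, 1/4):
H = -3/14 × log_e(3/14) -1/4 × log_e(1/4) -3/28 × log_e(3/28) -5/28 × log_e(5/28) -1/4 × log_e(1/4)
H = 1.5702 nats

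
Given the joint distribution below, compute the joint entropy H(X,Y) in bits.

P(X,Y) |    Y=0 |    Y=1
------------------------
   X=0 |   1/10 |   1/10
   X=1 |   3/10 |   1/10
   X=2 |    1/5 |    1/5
2.4464 bits

Joint entropy is H(X,Y) = -Σ_{x,y} p(x,y) log p(x,y).

Summing over all non-zero entries:
H(X,Y) = -[1/10·log_2(1/10) + 1/10·log_2(1/10) + 3/10·log_2(3/10) + 1/10·log_2(1/10) + 1/5·log_2(1/5) + 1/5·log_2(1/5)]
H(X,Y) = 2.4464 bits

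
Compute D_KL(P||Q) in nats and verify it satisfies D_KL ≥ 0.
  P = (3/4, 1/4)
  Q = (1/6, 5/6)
0.8271 nats

KL divergence satisfies the Gibbs inequality: D_KL(P||Q) ≥ 0 for all distributions P, Q.

D_KL(P||Q) = Σ p(x) log(p(x)/q(x))
Term by term:
  x=0: 3/4 × log_e[(3/4)/(1/6)] = 1.1281
  x=1: 1/4 × log_e[(1/4)/(5/6)] = -0.3010
D_KL(P||Q) = 0.8271 nats

D_KL(P||Q) = 0.8271 ≥ 0 ✓

This non-negativity is a fundamental property: relative entropy cannot be negative because it measures how different Q is from P.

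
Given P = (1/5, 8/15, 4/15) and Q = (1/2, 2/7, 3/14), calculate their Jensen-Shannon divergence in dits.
0.0233 dits

Jensen-Shannon divergence is:
JSD(P||Q) = 0.5 × D_KL(P||M) + 0.5 × D_KL(Q||M)
where M = 0.5 × (P + Q) is the mixture distribution.

M = 0.5 × (1/5, 8/15, 4/15) + 0.5 × (1/2, 2/7, 3/14) = (7/20, 0.409524, 0.240476)

D_KL(P||M) = 0.0245 dits
D_KL(Q||M) = 0.0220 dits

JSD(P||Q) = 0.5 × 0.0245 + 0.5 × 0.0220 = 0.0233 dits

Unlike KL divergence, JSD is symmetric and bounded: 0 ≤ JSD ≤ log(2).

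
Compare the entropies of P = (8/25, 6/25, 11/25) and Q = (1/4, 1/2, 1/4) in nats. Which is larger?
P

Computing entropies in nats:
H(P) = 1.0684
H(Q) = 1.0397

Distribution P has higher entropy.

Intuition: The distribution closer to uniform (more spread out) has higher entropy.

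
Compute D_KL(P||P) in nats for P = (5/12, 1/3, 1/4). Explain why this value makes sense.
0.0000 nats

KL divergence satisfies the Gibbs inequality: D_KL(P||Q) ≥ 0 for all distributions P, Q.

D_KL(P||Q) = Σ p(x) log(p(x)/q(x))
Each term is p(x) × log_e(p(x)/p(x)) = p(x) × log_e(1) = 0, so the sum is 0.
D_KL(P||Q) = 0.0000 nats

When P = Q, the KL divergence is exactly 0, as there is no 'divergence' between identical distributions.

This non-negativity is a fundamental property: relative entropy cannot be negative because it measures how different Q is from P.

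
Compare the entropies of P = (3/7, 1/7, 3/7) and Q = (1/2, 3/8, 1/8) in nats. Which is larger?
P

Computing entropies in nats:
H(P) = 1.0042
H(Q) = 0.9743

Distribution P has higher entropy.

Intuition: The distribution closer to uniform (more spread out) has higher entropy.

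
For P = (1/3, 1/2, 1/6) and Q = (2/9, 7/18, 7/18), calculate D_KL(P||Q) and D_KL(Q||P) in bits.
D_KL(P||Q) = 0.1725, D_KL(Q||P) = 0.2044

KL divergence is not symmetric: D_KL(P||Q) ≠ D_KL(Q||P) in general.

D_KL(P||Q) = 0.1725 bits
D_KL(Q||P) = 0.2044 bits

No, they are not equal!

This asymmetry is why KL divergence is not a true distance metric.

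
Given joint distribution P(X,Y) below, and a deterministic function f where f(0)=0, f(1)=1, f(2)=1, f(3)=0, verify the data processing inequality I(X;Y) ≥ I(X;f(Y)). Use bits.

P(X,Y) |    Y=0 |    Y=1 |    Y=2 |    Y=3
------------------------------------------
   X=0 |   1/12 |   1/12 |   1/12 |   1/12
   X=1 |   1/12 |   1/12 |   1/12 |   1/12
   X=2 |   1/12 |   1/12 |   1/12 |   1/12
I(X;Y) = 0.0000, I(X;f(Y)) = 0.0000, inequality holds: 0.0000 ≥ 0.0000

Data Processing Inequality: For any Markov chain X → Y → Z, we have I(X;Y) ≥ I(X;Z).

Here Z = f(Y) is a deterministic function of Y, forming X → Y → Z.

Original I(X;Y) = 0.0000 bits

After applying f:
P(X,Z) where Z=f(Y):
- P(X,Z=0) = P(X,Y=0) + P(X,Y=3)
- P(X,Z=1) = P(X,Y=1) + P(X,Y=2)

I(X;Z) = I(X;f(Y)) = 0.0000 bits

Verification: 0.0000 ≥ 0.0000 ✓

Information cannot be created by processing; the function f can only lose information about X.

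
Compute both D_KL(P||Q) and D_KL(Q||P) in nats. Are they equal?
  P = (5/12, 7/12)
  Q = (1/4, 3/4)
D_KL(P||Q) = 0.0662, D_KL(Q||P) = 0.0608

KL divergence is not symmetric: D_KL(P||Q) ≠ D_KL(Q||P) in general.

D_KL(P||Q) = 0.0662 nats
D_KL(Q||P) = 0.0608 nats

No, they are not equal!

This asymmetry is why KL divergence is not a true distance metric.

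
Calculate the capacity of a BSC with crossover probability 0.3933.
0.0331 bits

For a binary symmetric channel (BSC) with error probability p:
Capacity C = 1 - H(p) bits per symbol

where H(p) = -p log₂(p) - (1-p) log₂(1-p) is the binary entropy function.

H(0.3933) = 0.9669 bits
C = 1 - 0.9669 = 0.0331 bits per symbol

This means we can reliably transmit up to 0.0331 bits of information per channel use.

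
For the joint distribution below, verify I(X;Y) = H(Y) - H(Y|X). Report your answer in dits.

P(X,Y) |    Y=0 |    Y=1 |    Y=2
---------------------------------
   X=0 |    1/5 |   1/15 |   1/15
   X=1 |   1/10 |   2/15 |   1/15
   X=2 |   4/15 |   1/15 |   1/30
I(X;Y) = 0.0258 dits

Mutual information has multiple equivalent forms:
- I(X;Y) = H(X) - H(X|Y)
- I(X;Y) = H(Y) - H(Y|X)
- I(X;Y) = H(X) + H(Y) - H(X,Y)

Computing all quantities:
H(X) = 0.4757, H(Y) = 0.4225, H(X,Y) = 0.8724
H(X|Y) = 0.4499, H(Y|X) = 0.3967

Verification:
H(X) - H(X|Y) = 0.4757 - 0.4499 = 0.0258
H(Y) - H(Y|X) = 0.4225 - 0.3967 = 0.0258
H(X) + H(Y) - H(X,Y) = 0.4757 + 0.4225 - 0.8724 = 0.0258

All forms give I(X;Y) = 0.0258 dits. ✓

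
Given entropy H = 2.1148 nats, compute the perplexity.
8.2879

Perplexity is e^H (or exp(H) for natural log).

H = 2.1148 nats
Perplexity = e^2.1148 = 8.2879

Interpretation: The model's uncertainty is equivalent to choosing uniformly among 8.3 options.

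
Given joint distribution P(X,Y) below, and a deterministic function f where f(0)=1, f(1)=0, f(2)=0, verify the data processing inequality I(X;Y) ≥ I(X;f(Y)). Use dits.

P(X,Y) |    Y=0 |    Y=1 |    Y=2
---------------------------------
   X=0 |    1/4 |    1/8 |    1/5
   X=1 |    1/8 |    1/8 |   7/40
I(X;Y) = 0.0047, I(X;f(Y)) = 0.0045, inequality holds: 0.0047 ≥ 0.0045

Data Processing Inequality: For any Markov chain X → Y → Z, we have I(X;Y) ≥ I(X;Z).

Here Z = f(Y) is a deterministic function of Y, forming X → Y → Z.

Original I(X;Y) = 0.0047 dits

After applying f:
P(X,Z) where Z=f(Y):
- P(X,Z=0) = P(X,Y=1) + P(X,Y=2)
- P(X,Z=1) = P(X,Y=0)

I(X;Z) = I(X;f(Y)) = 0.0045 dits

Verification: 0.0047 ≥ 0.0045 ✓

Information cannot be created by processing; the function f can only lose information about X.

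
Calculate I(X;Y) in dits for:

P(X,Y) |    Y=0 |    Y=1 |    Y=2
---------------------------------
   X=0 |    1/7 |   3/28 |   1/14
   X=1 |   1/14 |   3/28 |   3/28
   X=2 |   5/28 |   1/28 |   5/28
0.0278 dits

Mutual information: I(X;Y) = H(X) + H(Y) - H(X,Y)

Marginals:
P(X) = (9/28, 2/7, 11/28), H(X) = 0.4733 dits
P(Y) = (11/28, 1/4, 5/14), H(Y) = 0.4696 dits

Joint entropy: H(X,Y) = 0.9152 dits

I(X;Y) = 0.4733 + 0.4696 - 0.9152 = 0.0278 dits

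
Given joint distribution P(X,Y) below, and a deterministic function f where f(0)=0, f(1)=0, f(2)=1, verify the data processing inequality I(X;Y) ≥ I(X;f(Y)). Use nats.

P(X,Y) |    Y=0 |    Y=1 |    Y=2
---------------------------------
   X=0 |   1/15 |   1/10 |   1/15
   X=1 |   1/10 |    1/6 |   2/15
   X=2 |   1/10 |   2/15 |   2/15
I(X;Y) = 0.0027, I(X;f(Y)) = 0.0020, inequality holds: 0.0027 ≥ 0.0020

Data Processing Inequality: For any Markov chain X → Y → Z, we have I(X;Y) ≥ I(X;Z).

Here Z = f(Y) is a deterministic function of Y, forming X → Y → Z.

Original I(X;Y) = 0.0027 nats

After applying f:
P(X,Z) where Z=f(Y):
- P(X,Z=0) = P(X,Y=0) + P(X,Y=1)
- P(X,Z=1) = P(X,Y=2)

I(X;Z) = I(X;f(Y)) = 0.0020 nats

Verification: 0.0027 ≥ 0.0020 ✓

Information cannot be created by processing; the function f can only lose information about X.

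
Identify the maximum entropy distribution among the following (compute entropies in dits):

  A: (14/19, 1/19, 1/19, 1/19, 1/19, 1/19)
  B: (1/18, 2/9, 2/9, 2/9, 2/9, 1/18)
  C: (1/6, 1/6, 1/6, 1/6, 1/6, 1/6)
C

For a discrete distribution over n outcomes, entropy is maximized by the uniform distribution.

Computing entropies:
H(A) = 0.4342 dits
H(B) = 0.7201 dits
H(C) = 0.7782 dits

The uniform distribution (where all probabilities equal 1/6) achieves the maximum entropy of log_10(6) = 0.7782 dits.

Distribution C has the highest entropy.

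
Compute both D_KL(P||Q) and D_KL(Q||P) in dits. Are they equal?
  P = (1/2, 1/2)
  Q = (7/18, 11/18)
D_KL(P||Q) = 0.0110, D_KL(Q||P) = 0.0108

KL divergence is not symmetric: D_KL(P||Q) ≠ D_KL(Q||P) in general.

D_KL(P||Q) = 0.0110 dits
D_KL(Q||P) = 0.0108 dits

No, they are not equal!

This asymmetry is why KL divergence is not a true distance metric.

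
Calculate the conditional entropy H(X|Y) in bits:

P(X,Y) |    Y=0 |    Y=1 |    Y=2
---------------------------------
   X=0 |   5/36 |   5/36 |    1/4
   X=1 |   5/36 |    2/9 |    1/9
0.9465 bits

Using the chain rule: H(X|Y) = H(X,Y) - H(Y)

First, compute H(X,Y) = 2.5211 bits

Marginal P(Y) = (5/18, 13/36, 13/36)
H(Y) = 1.5746 bits

H(X|Y) = H(X,Y) - H(Y) = 2.5211 - 1.5746 = 0.9465 bits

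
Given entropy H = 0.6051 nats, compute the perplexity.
1.8314

Perplexity is e^H (or exp(H) for natural log).

H = 0.6051 nats
Perplexity = e^0.6051 = 1.8314

Interpretation: The model's uncertainty is equivalent to choosing uniformly among 1.8 options.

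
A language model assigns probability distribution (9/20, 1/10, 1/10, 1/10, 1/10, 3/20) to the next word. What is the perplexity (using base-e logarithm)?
4.7823

Perplexity is e^H (or exp(H) for natural log).

First, H = -Σ p log p = 1.5649 nats
Perplexity = e^1.5649 = 4.7823

Interpretation: The model's uncertainty is equivalent to choosing uniformly among 4.8 options.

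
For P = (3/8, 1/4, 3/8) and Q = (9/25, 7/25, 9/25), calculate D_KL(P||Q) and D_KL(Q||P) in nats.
D_KL(P||Q) = 0.0023, D_KL(Q||P) = 0.0023

KL divergence is not symmetric: D_KL(P||Q) ≠ D_KL(Q||P) in general.

D_KL(P||Q) = 0.0023 nats
D_KL(Q||P) = 0.0023 nats

In this case they happen to be equal (to 4 decimal places).

This asymmetry is why KL divergence is not a true distance metric.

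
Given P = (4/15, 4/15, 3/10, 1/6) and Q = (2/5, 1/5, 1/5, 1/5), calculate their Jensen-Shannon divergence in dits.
0.0065 dits

Jensen-Shannon divergence is:
JSD(P||Q) = 0.5 × D_KL(P||M) + 0.5 × D_KL(Q||M)
where M = 0.5 × (P + Q) is the mixture distribution.

M = 0.5 × (4/15, 4/15, 3/10, 1/6) + 0.5 × (2/5, 1/5, 1/5, 1/5) = (1/3, 7/30, 1/4, 0.183333)

D_KL(P||M) = 0.0065 dits
D_KL(Q||M) = 0.0065 dits

JSD(P||Q) = 0.5 × 0.0065 + 0.5 × 0.0065 = 0.0065 dits

Unlike KL divergence, JSD is symmetric and bounded: 0 ≤ JSD ≤ log(2).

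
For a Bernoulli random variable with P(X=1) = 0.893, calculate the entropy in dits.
0.1477 dits

The binary entropy function is:
H(p) = -p log(p) - (1-p) log(1-p)

H(0.893) = -0.893 × log_10(0.893) - 0.107 × log_10(0.107)
H(0.893) = 0.1477 dits

Note: Binary entropy is maximized at p=0.5 (H=1 bit) and minimized at p=0 or p=1 (H=0).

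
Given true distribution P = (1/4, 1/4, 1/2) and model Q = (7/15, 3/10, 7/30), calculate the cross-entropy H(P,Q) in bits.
1.7589 bits

Cross-entropy: H(P,Q) = -Σ p(x) log q(x)

Alternatively: H(P,Q) = H(P) + D_KL(P||Q)
H(P) = 1.5000 bits
D_KL(P||Q) = 0.2589 bits

H(P,Q) = 1.5000 + 0.2589 = 1.7589 bits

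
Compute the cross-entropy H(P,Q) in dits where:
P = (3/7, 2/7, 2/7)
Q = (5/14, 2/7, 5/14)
0.4748 dits

Cross-entropy: H(P,Q) = -Σ p(x) log q(x)

Alternatively: H(P,Q) = H(P) + D_KL(P||Q)
H(P) = 0.4686 dits
D_KL(P||Q) = 0.0062 dits

H(P,Q) = 0.4686 + 0.0062 = 0.4748 dits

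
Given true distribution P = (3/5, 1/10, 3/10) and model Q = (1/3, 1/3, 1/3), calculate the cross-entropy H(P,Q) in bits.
1.5850 bits

Cross-entropy: H(P,Q) = -Σ p(x) log q(x)

Alternatively: H(P,Q) = H(P) + D_KL(P||Q)
H(P) = 1.2955 bits
D_KL(P||Q) = 0.2895 bits

H(P,Q) = 1.2955 + 0.2895 = 1.5850 bits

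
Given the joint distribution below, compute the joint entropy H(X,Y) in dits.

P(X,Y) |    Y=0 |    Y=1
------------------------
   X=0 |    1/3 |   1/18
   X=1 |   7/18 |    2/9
0.5334 dits

Joint entropy is H(X,Y) = -Σ_{x,y} p(x,y) log p(x,y).

Summing over all non-zero entries:
H(X,Y) = -[1/3·log_10(1/3) + 1/18·log_10(1/18) + 7/18·log_10(7/18) + 2/9·log_10(2/9)]
H(X,Y) = 0.5334 dits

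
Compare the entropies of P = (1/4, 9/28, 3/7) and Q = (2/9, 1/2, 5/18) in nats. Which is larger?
P

Computing entropies in nats:
H(P) = 1.0745
H(Q) = 1.0366

Distribution P has higher entropy.

Intuition: The distribution closer to uniform (more spread out) has higher entropy.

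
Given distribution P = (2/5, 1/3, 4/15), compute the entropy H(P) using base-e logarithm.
1.0852 nats

Shannon entropy is H(X) = -Σ p(x) log p(x).

For P = (2/5, 1/3, 4/15):
H = -2/5 × log_e(2/5) -1/3 × log_e(1/3) -4/15 × log_e(4/15)
H = 1.0852 nats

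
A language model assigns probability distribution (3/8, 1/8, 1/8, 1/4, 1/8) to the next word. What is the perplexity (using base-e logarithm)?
4.4557

Perplexity is e^H (or exp(H) for natural log).

First, H = -Σ p log p = 1.4942 nats
Perplexity = e^1.4942 = 4.4557

Interpretation: The model's uncertainty is equivalent to choosing uniformly among 4.5 options.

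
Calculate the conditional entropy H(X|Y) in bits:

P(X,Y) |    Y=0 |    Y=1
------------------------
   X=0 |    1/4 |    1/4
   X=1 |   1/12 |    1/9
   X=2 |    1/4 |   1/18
1.4028 bits

Using the chain rule: H(X|Y) = H(X,Y) - H(Y)

First, compute H(X,Y) = 2.3826 bits

Marginal P(Y) = (7/12, 5/12)
H(Y) = 0.9799 bits

H(X|Y) = H(X,Y) - H(Y) = 2.3826 - 0.9799 = 1.4028 bits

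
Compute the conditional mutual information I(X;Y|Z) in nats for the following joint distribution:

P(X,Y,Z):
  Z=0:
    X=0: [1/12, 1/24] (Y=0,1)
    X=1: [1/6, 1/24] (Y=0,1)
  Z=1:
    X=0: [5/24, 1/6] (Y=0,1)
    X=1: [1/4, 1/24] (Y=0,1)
0.0405 nats

Conditional mutual information: I(X;Y|Z) = H(X|Z) + H(Y|Z) - H(X,Y|Z)

H(Z) = 0.6365
H(X,Z) = 1.3139 → H(X|Z) = 0.6774
H(Y,Z) = 1.2380 → H(Y|Z) = 0.6015
H(X,Y,Z) = 1.8750 → H(X,Y|Z) = 1.2384

I(X;Y|Z) = 0.6774 + 0.6015 - 1.2384 = 0.0405 nats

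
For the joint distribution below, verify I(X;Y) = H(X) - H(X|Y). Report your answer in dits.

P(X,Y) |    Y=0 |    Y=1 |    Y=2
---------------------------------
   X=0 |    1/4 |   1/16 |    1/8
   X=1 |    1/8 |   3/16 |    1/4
I(X;Y) = 0.0292 dits

Mutual information has multiple equivalent forms:
- I(X;Y) = H(X) - H(X|Y)
- I(X;Y) = H(Y) - H(Y|X)
- I(X;Y) = H(X) + H(Y) - H(X,Y)

Computing all quantities:
H(X) = 0.2976, H(Y) = 0.4700, H(X,Y) = 0.7384
H(X|Y) = 0.2684, H(Y|X) = 0.4407

Verification:
H(X) - H(X|Y) = 0.2976 - 0.2684 = 0.0292
H(Y) - H(Y|X) = 0.4700 - 0.4407 = 0.0292
H(X) + H(Y) - H(X,Y) = 0.2976 + 0.4700 - 0.7384 = 0.0292

All forms give I(X;Y) = 0.0292 dits. ✓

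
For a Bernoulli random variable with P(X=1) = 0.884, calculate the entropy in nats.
0.3589 nats

The binary entropy function is:
H(p) = -p log(p) - (1-p) log(1-p)

H(0.884) = -0.884 × log_e(0.884) - 0.116 × log_e(0.116)
H(0.884) = 0.3589 nats

Note: Binary entropy is maximized at p=0.5 (H=1 bit) and minimized at p=0 or p=1 (H=0).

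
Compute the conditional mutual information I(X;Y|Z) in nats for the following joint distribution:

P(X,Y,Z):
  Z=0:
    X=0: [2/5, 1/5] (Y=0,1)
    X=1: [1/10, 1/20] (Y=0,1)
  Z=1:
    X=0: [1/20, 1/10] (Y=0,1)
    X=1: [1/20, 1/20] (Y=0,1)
0.0035 nats

Conditional mutual information: I(X;Y|Z) = H(X|Z) + H(Y|Z) - H(X,Y|Z)

H(Z) = 0.5623
H(X,Z) = 1.1059 → H(X|Z) = 0.5436
H(Y,Z) = 1.2080 → H(Y|Z) = 0.6456
H(X,Y,Z) = 1.7481 → H(X,Y|Z) = 1.1857

I(X;Y|Z) = 0.5436 + 0.6456 - 1.1857 = 0.0035 nats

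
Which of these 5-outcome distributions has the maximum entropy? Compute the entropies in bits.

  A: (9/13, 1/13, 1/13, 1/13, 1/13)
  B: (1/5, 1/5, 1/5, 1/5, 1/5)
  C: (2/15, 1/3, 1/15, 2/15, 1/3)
B

For a discrete distribution over n outcomes, entropy is maximized by the uniform distribution.

Computing entropies:
H(A) = 1.5059 bits
H(B) = 2.3219 bits
H(C) = 2.0923 bits

The uniform distribution (where all probabilities equal 1/5) achieves the maximum entropy of log_2(5) = 2.3219 bits.

Distribution B has the highest entropy.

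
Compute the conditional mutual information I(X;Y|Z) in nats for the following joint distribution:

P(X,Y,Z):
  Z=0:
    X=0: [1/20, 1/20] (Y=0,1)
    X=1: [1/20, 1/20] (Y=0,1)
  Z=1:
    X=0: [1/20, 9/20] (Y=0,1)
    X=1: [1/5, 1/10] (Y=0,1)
0.1434 nats

Conditional mutual information: I(X;Y|Z) = H(X|Z) + H(Y|Z) - H(X,Y|Z)

H(Z) = 0.5004
H(X,Z) = 1.1683 → H(X|Z) = 0.6679
H(Y,Z) = 1.1359 → H(Y|Z) = 0.6355
H(X,Y,Z) = 1.6604 → H(X,Y|Z) = 1.1600

I(X;Y|Z) = 0.6679 + 0.6355 - 1.1600 = 0.1434 nats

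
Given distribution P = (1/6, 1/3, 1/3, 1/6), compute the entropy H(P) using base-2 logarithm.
1.9183 bits

Shannon entropy is H(X) = -Σ p(x) log p(x).

For P = (1/6, 1/3, 1/3, 1/6):
H = -1/6 × log_2(1/6) -1/3 × log_2(1/3) -1/3 × log_2(1/3) -1/6 × log_2(1/6)
H = 1.9183 bits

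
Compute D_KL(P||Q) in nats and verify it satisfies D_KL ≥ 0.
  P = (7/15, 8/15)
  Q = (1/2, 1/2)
0.0022 nats

KL divergence satisfies the Gibbs inequality: D_KL(P||Q) ≥ 0 for all distributions P, Q.

D_KL(P||Q) = Σ p(x) log(p(x)/q(x))
Term by term:
  x=0: 7/15 × log_e[(7/15)/(1/2)] = -0.0322
  x=1: 8/15 × log_e[(8/15)/(1/2)] = 0.0344
D_KL(P||Q) = 0.0022 nats

D_KL(P||Q) = 0.0022 ≥ 0 ✓

This non-negativity is a fundamental property: relative entropy cannot be negative because it measures how different Q is from P.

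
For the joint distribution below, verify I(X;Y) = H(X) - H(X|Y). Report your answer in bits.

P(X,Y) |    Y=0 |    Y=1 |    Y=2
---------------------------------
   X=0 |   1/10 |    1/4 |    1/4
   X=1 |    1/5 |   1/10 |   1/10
I(X;Y) = 0.0913 bits

Mutual information has multiple equivalent forms:
- I(X;Y) = H(X) - H(X|Y)
- I(X;Y) = H(Y) - H(Y|X)
- I(X;Y) = H(X) + H(Y) - H(X,Y)

Computing all quantities:
H(X) = 0.9710, H(Y) = 1.5813, H(X,Y) = 2.4610
H(X|Y) = 0.8797, H(Y|X) = 1.4900

Verification:
H(X) - H(X|Y) = 0.9710 - 0.8797 = 0.0913
H(Y) - H(Y|X) = 1.5813 - 1.4900 = 0.0913
H(X) + H(Y) - H(X,Y) = 0.9710 + 1.5813 - 2.4610 = 0.0913

All forms give I(X;Y) = 0.0913 bits. ✓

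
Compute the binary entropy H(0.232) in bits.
0.7815 bits

The binary entropy function is:
H(p) = -p log(p) - (1-p) log(1-p)

H(0.232) = -0.232 × log_2(0.232) - 0.768 × log_2(0.768)
H(0.232) = 0.7815 bits

Note: Binary entropy is maximized at p=0.5 (H=1 bit) and minimized at p=0 or p=1 (H=0).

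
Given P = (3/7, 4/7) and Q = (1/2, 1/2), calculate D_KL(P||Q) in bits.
0.0148 bits

KL divergence: D_KL(P||Q) = Σ p(x) log(p(x)/q(x))

Computing term by term:
  x=0: 3/7 × log_2[(3/7)/(1/2)] = 3/7 × -0.2224 = -0.0953
  x=1: 4/7 × log_2[(4/7)/(1/2)] = 4/7 × 0.1926 = 0.1101

D_KL(P||Q) = 0.0148 bits

Note: KL divergence is always non-negative and equals 0 iff P = Q.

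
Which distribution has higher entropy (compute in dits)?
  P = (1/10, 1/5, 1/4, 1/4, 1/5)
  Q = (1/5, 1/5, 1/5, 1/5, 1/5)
Q

Computing entropies in dits:
H(P) = 0.6806
H(Q) = 0.6990

Distribution Q has higher entropy.

Intuition: The distribution closer to uniform (more spread out) has higher entropy.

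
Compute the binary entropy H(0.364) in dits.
0.2848 dits

The binary entropy function is:
H(p) = -p log(p) - (1-p) log(1-p)

H(0.364) = -0.364 × log_10(0.364) - 0.636 × log_10(0.636)
H(0.364) = 0.2848 dits

Note: Binary entropy is maximized at p=0.5 (H=1 bit) and minimized at p=0 or p=1 (H=0).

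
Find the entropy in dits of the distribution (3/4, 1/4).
0.2442 dits

Shannon entropy is H(X) = -Σ p(x) log p(x).

For P = (3/4, 1/4):
H = -3/4 × log_10(3/4) -1/4 × log_10(1/4)
H = 0.2442 dits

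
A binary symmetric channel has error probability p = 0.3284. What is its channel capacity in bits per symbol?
0.0867 bits

For a binary symmetric channel (BSC) with error probability p:
Capacity C = 1 - H(p) bits per symbol

where H(p) = -p log₂(p) - (1-p) log₂(1-p) is the binary entropy function.

H(0.3284) = 0.9133 bits
C = 1 - 0.9133 = 0.0867 bits per symbol

This means we can reliably transmit up to 0.0867 bits of information per channel use.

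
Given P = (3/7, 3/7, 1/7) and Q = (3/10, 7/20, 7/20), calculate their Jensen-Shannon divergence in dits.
0.0131 dits

Jensen-Shannon divergence is:
JSD(P||Q) = 0.5 × D_KL(P||M) + 0.5 × D_KL(Q||M)
where M = 0.5 × (P + Q) is the mixture distribution.

M = 0.5 × (3/7, 3/7, 1/7) + 0.5 × (3/10, 7/20, 7/20) = (0.364286, 0.389286, 0.246429)

D_KL(P||M) = 0.0143 dits
D_KL(Q||M) = 0.0119 dits

JSD(P||Q) = 0.5 × 0.0143 + 0.5 × 0.0119 = 0.0131 dits

Unlike KL divergence, JSD is symmetric and bounded: 0 ≤ JSD ≤ log(2).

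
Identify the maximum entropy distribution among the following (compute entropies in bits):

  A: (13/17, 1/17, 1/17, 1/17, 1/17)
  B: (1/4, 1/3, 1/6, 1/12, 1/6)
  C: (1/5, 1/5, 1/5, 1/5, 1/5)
C

For a discrete distribution over n outcomes, entropy is maximized by the uniform distribution.

Computing entropies:
H(A) = 1.2577 bits
H(B) = 2.1887 bits
H(C) = 2.3219 bits

The uniform distribution (where all probabilities equal 1/5) achieves the maximum entropy of log_2(5) = 2.3219 bits.

Distribution C has the highest entropy.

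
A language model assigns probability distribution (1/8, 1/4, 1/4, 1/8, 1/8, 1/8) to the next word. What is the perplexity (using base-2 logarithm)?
5.6569

Perplexity is 2^H (or exp(H) for natural log).

First, H = -Σ p log p = 2.5000 bits
Perplexity = 2^2.5000 = 5.6569

Interpretation: The model's uncertainty is equivalent to choosing uniformly among 5.7 options.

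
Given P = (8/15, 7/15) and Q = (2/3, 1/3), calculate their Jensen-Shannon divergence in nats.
0.0093 nats

Jensen-Shannon divergence is:
JSD(P||Q) = 0.5 × D_KL(P||M) + 0.5 × D_KL(Q||M)
where M = 0.5 × (P + Q) is the mixture distribution.

M = 0.5 × (8/15, 7/15) + 0.5 × (2/3, 1/3) = (3/5, 2/5)

D_KL(P||M) = 0.0091 nats
D_KL(Q||M) = 0.0095 nats

JSD(P||Q) = 0.5 × 0.0091 + 0.5 × 0.0095 = 0.0093 nats

Unlike KL divergence, JSD is symmetric and bounded: 0 ≤ JSD ≤ log(2).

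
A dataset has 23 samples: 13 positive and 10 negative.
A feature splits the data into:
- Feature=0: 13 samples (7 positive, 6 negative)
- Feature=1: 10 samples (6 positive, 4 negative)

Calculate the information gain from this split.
0.0027 bits

Information Gain = H(Y) - H(Y|Feature)

Before split:
P(positive) = 13/23 = 0.5652
H(Y) = 0.9877 bits

After split:
Feature=0: H = 0.9957 bits (weight = 13/23)
Feature=1: H = 0.9710 bits (weight = 10/23)
H(Y|Feature) = (13/23)×0.9957 + (10/23)×0.9710 = 0.9850 bits

Information Gain = 0.9877 - 0.9850 = 0.0027 bits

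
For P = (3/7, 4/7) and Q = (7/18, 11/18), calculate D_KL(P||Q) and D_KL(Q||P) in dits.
D_KL(P||Q) = 0.0014, D_KL(Q||P) = 0.0014

KL divergence is not symmetric: D_KL(P||Q) ≠ D_KL(Q||P) in general.

D_KL(P||Q) = 0.0014 dits
D_KL(Q||P) = 0.0014 dits

In this case they happen to be equal (to 4 decimal places).

This asymmetry is why KL divergence is not a true distance metric.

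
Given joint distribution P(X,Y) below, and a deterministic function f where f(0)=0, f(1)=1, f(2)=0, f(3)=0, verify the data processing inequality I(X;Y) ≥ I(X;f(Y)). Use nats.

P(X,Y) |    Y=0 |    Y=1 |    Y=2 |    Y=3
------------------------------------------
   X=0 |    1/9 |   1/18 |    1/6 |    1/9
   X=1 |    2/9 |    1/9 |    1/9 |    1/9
I(X;Y) = 0.0277, I(X;f(Y)) = 0.0051, inequality holds: 0.0277 ≥ 0.0051

Data Processing Inequality: For any Markov chain X → Y → Z, we have I(X;Y) ≥ I(X;Z).

Here Z = f(Y) is a deterministic function of Y, forming X → Y → Z.

Original I(X;Y) = 0.0277 nats

After applying f:
P(X,Z) where Z=f(Y):
- P(X,Z=0) = P(X,Y=0) + P(X,Y=2) + P(X,Y=3)
- P(X,Z=1) = P(X,Y=1)

I(X;Z) = I(X;f(Y)) = 0.0051 nats

Verification: 0.0277 ≥ 0.0051 ✓

Information cannot be created by processing; the function f can only lose information about X.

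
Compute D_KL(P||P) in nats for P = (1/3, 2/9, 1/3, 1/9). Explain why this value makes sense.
0.0000 nats

KL divergence satisfies the Gibbs inequality: D_KL(P||Q) ≥ 0 for all distributions P, Q.

D_KL(P||Q) = Σ p(x) log(p(x)/q(x))
Each term is p(x) × log_e(p(x)/p(x)) = p(x) × log_e(1) = 0, so the sum is 0.
D_KL(P||Q) = 0.0000 nats

When P = Q, the KL divergence is exactly 0, as there is no 'divergence' between identical distributions.

This non-negativity is a fundamental property: relative entropy cannot be negative because it measures how different Q is from P.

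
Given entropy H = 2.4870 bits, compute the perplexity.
5.6061

Perplexity is 2^H (or exp(H) for natural log).

H = 2.4870 bits
Perplexity = 2^2.4870 = 5.6061

Interpretation: The model's uncertainty is equivalent to choosing uniformly among 5.6 options.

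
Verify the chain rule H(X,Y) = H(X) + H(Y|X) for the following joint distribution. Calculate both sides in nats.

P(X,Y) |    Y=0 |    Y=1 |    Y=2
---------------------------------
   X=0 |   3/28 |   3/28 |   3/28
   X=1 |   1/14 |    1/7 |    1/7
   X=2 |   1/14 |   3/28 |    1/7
H(X,Y) = 2.1682, H(X) = 1.0974, H(Y|X) = 1.0709 (all in nats)

Chain rule: H(X,Y) = H(X) + H(Y|X)

Left side — joint entropy directly:
H(X,Y) = -Σ p(x,y) log p(x,y) = 2.1682 nats

Right side — compute H(Y|X) from the conditional distributions:
P(X) = (9/28, 5/14, 9/28), so H(X) = 1.0974 nats
H(Y|X) = Σ_x P(X=x) · H(Y|X=x):
  P(Y|X=0) = (1/3, 1/3, 1/3), H(Y|X=0) = 1.0986, weight P(X=0) = 9/28
  P(Y|X=1) = (1/5, 2/5, 2/5), H(Y|X=1) = 1.0549, weight P(X=1) = 5/14
  P(Y|X=2) = (2/9, 1/3, 4/9), H(Y|X=2) = 1.0609, weight P(X=2) = 9/28
H(Y|X) = 1.0709 nats

H(X) + H(Y|X) = 1.0974 + 1.0709 = 2.1682 nats

Both sides equal 2.1682 nats. ✓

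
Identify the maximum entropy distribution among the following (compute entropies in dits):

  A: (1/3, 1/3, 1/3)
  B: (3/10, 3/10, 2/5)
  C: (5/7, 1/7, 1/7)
A

For a discrete distribution over n outcomes, entropy is maximized by the uniform distribution.

Computing entropies:
H(A) = 0.4771 dits
H(B) = 0.4729 dits
H(C) = 0.3458 dits

The uniform distribution (where all probabilities equal 1/3) achieves the maximum entropy of log_10(3) = 0.4771 dits.

Distribution A has the highest entropy.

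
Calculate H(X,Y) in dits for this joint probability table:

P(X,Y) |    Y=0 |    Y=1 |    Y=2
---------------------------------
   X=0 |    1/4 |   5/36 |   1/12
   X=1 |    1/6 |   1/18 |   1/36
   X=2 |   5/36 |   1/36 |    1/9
0.8705 dits

Joint entropy is H(X,Y) = -Σ_{x,y} p(x,y) log p(x,y).

Summing over all non-zero entries:
H(X,Y) = -[1/4·log_10(1/4) + 5/36·log_10(5/36) + 1/12·log_10(1/12) + 1/6·log_10(1/6) + 1/18·log_10(1/18) + 1/36·log_10(1/36) + 5/36·log_10(5/36) + 1/36·log_10(1/36) + 1/9·log_10(1/9)]
H(X,Y) = 0.8705 dits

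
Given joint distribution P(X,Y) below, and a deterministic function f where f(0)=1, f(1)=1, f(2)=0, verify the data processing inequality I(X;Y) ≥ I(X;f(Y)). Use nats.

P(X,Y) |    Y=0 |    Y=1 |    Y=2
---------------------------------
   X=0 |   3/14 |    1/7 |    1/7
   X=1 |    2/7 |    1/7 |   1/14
I(X;Y) = 0.0173, I(X;f(Y)) = 0.0154, inequality holds: 0.0173 ≥ 0.0154

Data Processing Inequality: For any Markov chain X → Y → Z, we have I(X;Y) ≥ I(X;Z).

Here Z = f(Y) is a deterministic function of Y, forming X → Y → Z.

Original I(X;Y) = 0.0173 nats

After applying f:
P(X,Z) where Z=f(Y):
- P(X,Z=0) = P(X,Y=2)
- P(X,Z=1) = P(X,Y=0) + P(X,Y=1)

I(X;Z) = I(X;f(Y)) = 0.0154 nats

Verification: 0.0173 ≥ 0.0154 ✓

Information cannot be created by processing; the function f can only lose information about X.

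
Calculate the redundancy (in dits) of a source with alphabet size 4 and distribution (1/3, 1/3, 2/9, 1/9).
0.0328 dits

Redundancy measures how far a source is from maximum entropy:
R = H_max - H(X)

Maximum entropy for 4 symbols: H_max = log_10(4) = 0.6021 dits
Actual entropy: H(X) = 0.5693 dits
Redundancy: R = 0.6021 - 0.5693 = 0.0328 dits

This redundancy represents potential for compression: the source could be compressed by 0.0328 dits per symbol.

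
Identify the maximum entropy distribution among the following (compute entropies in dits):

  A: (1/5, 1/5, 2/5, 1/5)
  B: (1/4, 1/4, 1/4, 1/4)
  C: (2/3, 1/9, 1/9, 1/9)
B

For a discrete distribution over n outcomes, entropy is maximized by the uniform distribution.

Computing entropies:
H(A) = 0.5786 dits
H(B) = 0.6021 dits
H(C) = 0.4355 dits

The uniform distribution (where all probabilities equal 1/4) achieves the maximum entropy of log_10(4) = 0.6021 dits.

Distribution B has the highest entropy.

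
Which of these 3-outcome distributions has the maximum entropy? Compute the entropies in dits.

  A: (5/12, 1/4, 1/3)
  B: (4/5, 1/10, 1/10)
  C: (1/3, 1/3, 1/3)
C

For a discrete distribution over n outcomes, entropy is maximized by the uniform distribution.

Computing entropies:
H(A) = 0.4680 dits
H(B) = 0.2775 dits
H(C) = 0.4771 dits

The uniform distribution (where all probabilities equal 1/3) achieves the maximum entropy of log_10(3) = 0.4771 dits.

Distribution C has the highest entropy.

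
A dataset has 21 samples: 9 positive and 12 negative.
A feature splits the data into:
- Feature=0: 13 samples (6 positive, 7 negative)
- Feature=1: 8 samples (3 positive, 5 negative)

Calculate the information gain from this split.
0.0052 bits

Information Gain = H(Y) - H(Y|Feature)

Before split:
P(positive) = 9/21 = 0.4286
H(Y) = 0.9852 bits

After split:
Feature=0: H = 0.9957 bits (weight = 13/21)
Feature=1: H = 0.9544 bits (weight = 8/21)
H(Y|Feature) = (13/21)×0.9957 + (8/21)×0.9544 = 0.9800 bits

Information Gain = 0.9852 - 0.9800 = 0.0052 bits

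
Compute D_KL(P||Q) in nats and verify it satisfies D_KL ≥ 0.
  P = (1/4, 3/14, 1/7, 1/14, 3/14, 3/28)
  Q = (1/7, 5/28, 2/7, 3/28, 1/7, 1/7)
0.1071 nats

KL divergence satisfies the Gibbs inequality: D_KL(P||Q) ≥ 0 for all distributions P, Q.

D_KL(P||Q) = Σ p(x) log(p(x)/q(x))
Term by term:
  x=0: 1/4 × log_e[(1/4)/(1/7)] = 0.1399
  x=1: 3/14 × log_e[(3/14)/(5/28)] = 0.0391
  x=2: 1/7 × log_e[(1/7)/(2/7)] = -0.0990
  x=3: 1/14 × log_e[(1/14)/(3/28)] = -0.0290
  x=4: 3/14 × log_e[(3/14)/(1/7)] = 0.0869
  x=5: 3/28 × log_e[(3/28)/(1/7)] = -0.0308
D_KL(P||Q) = 0.1071 nats

D_KL(P||Q) = 0.1071 ≥ 0 ✓

This non-negativity is a fundamental property: relative entropy cannot be negative because it measures how different Q is from P.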